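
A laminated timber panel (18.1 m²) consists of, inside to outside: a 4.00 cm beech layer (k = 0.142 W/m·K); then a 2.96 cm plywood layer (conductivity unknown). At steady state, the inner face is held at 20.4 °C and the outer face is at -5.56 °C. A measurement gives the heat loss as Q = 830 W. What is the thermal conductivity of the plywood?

k = 0.104 W/m·K

ΣR = ΔT/Q = |20.4 − -5.56|/830 = 0.03128 K/W
Known resistances:
  R_beech = L/(kA) = 0.0400/(0.142·18.1) = 0.01556 K/W
R_plywood = ΣR − ΣR_known = 0.03128 − 0.01556 = 0.01572 K/W
L/(kA) = 0.01572 ⇒ k = 0.0296/(0.01572·18.1) = 0.104 W/m·K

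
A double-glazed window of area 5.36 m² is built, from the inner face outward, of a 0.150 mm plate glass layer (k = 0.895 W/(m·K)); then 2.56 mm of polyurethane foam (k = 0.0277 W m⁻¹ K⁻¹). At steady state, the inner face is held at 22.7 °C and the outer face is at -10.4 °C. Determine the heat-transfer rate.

Q = 1920 W

Resistance network (inner→outer):
  R_plate glass = L/(kA) = 1.50×10^-4/(0.895·5.36) = 3.127×10^-5 K/W
  R_polyurethane foam = L/(kA) = 0.00256/(0.0277·5.36) = 0.01724 K/W
ΣR = 3.127×10^-5 + 0.01724 = 0.01727 K/W
Q = ΔT/ΣR = (22.7 °C − -10.4 °C)/0.01727 = 1920 W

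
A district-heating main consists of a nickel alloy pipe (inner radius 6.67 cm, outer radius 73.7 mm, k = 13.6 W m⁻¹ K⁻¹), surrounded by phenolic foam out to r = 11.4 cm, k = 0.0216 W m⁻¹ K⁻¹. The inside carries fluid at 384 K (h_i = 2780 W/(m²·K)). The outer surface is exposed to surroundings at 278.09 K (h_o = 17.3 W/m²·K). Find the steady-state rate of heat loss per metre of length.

Series thermal resistances, inner to outer:
  R'_conv,in = 1/(2πr h) = 1/(2π·0.0667·2780) = 8.583×10^-4 m·K/W
  R'_nickel alloy = ln(0.0737/0.0667)/(2πk) = 0.09980/(2π·13.6) = 0.001168 m·K/W
  R'_phenolic foam = ln(0.114/0.0737)/(2πk) = 0.4362/(2π·0.0216) = 3.214 m·K/W
  R'_conv,out = 1/(2πr h) = 1/(2π·0.114·17.3) = 0.08070 m·K/W
ΣR = 8.583×10^-4 + 0.001168 + 3.214 + 0.08070 = 3.297 m·K/W
Q' = ΔT/ΣR = (384 K − 278.09 K)/3.297 = 32.1 W/m

Q' = 32.1 W/m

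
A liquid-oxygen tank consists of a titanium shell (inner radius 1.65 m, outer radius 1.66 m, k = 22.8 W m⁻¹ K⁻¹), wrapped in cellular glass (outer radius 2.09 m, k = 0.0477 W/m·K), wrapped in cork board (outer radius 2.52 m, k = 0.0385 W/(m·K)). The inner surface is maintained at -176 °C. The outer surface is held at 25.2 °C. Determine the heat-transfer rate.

Resistance network (inner→outer):
  R_titanium = (1/1.65 − 1/1.66)/(4πk) = 0.003651/(4π·22.8) = 1.274×10^-5 K/W
  R_cellular glass = (1/1.66 − 1/2.09)/(4πk) = 0.1239/(4π·0.0477) = 0.2068 K/W
  R_cork board = (1/2.09 − 1/2.52)/(4πk) = 0.08164/(4π·0.0385) = 0.1688 K/W
ΣR = 1.274×10^-5 + 0.2068 + 0.1688 = 0.3756 K/W
Q = ΔT/ΣR = (-176 °C − 25.2 °C)/0.3756 = -536 W
(Negative Q ⇒ heat flows inward; heat gain = 536 W.)

Q = 536 W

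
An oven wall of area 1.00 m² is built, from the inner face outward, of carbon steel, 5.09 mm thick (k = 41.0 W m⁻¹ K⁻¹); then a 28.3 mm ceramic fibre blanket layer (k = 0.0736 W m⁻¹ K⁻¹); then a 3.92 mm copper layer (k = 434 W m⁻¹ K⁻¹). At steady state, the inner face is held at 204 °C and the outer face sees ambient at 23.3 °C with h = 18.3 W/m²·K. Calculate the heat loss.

Q = 411 W

Resistance network (inner→outer):
  R_carbon steel = L/(kA) = 0.00509/(41.0·1.00) = 1.241×10^-4 K/W
  R_ceramic fibre blanket = L/(kA) = 0.0283/(0.0736·1.00) = 0.3845 K/W
  R_copper = L/(kA) = 0.00392/(434·1.00) = 9.032×10^-6 K/W
  R_conv,out = 1/(hA) = 1/(18.3·1.00) = 0.05464 K/W
ΣR = 1.241×10^-4 + 0.3845 + 9.032×10^-6 + 0.05464 = 0.4393 K/W
Q = ΔT/ΣR = (204 °C − 23.3 °C)/0.4393 = 411 W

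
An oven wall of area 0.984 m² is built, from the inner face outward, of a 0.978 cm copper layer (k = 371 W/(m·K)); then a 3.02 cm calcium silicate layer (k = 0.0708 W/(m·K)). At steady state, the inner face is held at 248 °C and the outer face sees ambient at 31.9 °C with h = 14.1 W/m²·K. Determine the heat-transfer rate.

Q = 427 W

Series thermal resistances, inner to outer:
  R_copper = L/(kA) = 0.00978/(371·0.984) = 2.679×10^-5 K/W
  R_calcium silicate = L/(kA) = 0.0302/(0.0708·0.984) = 0.4335 K/W
  R_conv,out = 1/(hA) = 1/(14.1·0.984) = 0.07208 K/W
ΣR = 2.679×10^-5 + 0.4335 + 0.07208 = 0.5056 K/W
Q = ΔT/ΣR = (248 °C − 31.9 °C)/0.5056 = 427 W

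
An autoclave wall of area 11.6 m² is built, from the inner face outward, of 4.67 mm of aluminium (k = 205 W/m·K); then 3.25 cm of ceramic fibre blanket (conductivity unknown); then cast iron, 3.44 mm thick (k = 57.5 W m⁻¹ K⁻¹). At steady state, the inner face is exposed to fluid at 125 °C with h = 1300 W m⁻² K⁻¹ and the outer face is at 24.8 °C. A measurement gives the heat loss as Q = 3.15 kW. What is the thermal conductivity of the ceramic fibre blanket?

k = 0.0883 W/m·K

ΣR = ΔT/Q = |125 − 24.8|/3150 = 0.03181 K/W
Known resistances:
  R_conv,in = 1/(hA) = 1/(1300·11.6) = 6.631×10^-5 K/W
  R_aluminium = L/(kA) = 0.00467/(205·11.6) = 1.964×10^-6 K/W
  R_cast iron = L/(kA) = 0.00344/(57.5·11.6) = 5.157×10^-6 K/W
R_ceramic fibre blanket = ΣR − ΣR_known = 0.03181 − 7.343×10^-5 = 0.03174 K/W
L/(kA) = 0.03174 ⇒ k = 0.0325/(0.03174·11.6) = 0.0883 W/m·K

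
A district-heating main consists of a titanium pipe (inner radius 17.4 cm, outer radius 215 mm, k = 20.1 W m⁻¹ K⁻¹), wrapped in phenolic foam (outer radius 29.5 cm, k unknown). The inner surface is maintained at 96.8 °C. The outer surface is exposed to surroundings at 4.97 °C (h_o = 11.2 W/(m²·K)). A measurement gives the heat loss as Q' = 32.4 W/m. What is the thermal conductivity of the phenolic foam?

k = 0.0181 W/m·K

ΣR = ΔT/Q' = |96.8 − 4.97|/32.4 = 2.834 m·K/W
Known resistances:
  R'_titanium = ln(0.215/0.174)/(2πk) = 0.2116/(2π·20.1) = 0.001675 m·K/W
  R'_conv,out = 1/(2πr h) = 1/(2π·0.295·11.2) = 0.04817 m·K/W
R_phenolic foam = ΣR − ΣR_known = 2.834 − 0.04985 = 2.784 m·K/W
ln(r₂/r₁)/(2πk) = 2.784 ⇒ k = 0.3163/(2π·2.784) = 0.0181 W/m·K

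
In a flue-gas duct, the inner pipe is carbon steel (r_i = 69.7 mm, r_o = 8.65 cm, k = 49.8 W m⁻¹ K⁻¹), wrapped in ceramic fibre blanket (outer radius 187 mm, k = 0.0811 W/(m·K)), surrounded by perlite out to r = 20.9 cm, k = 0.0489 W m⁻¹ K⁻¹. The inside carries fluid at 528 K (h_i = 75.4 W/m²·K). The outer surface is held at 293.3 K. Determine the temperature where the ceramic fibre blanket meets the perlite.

Resistance network (inner→outer):
  R'_conv,in = 1/(2πr h) = 1/(2π·0.0697·75.4) = 0.03028 m·K/W
  R'_carbon steel = ln(0.0865/0.0697)/(2πk) = 0.2159/(2π·49.8) = 6.901×10^-4 m·K/W
  R'_ceramic fibre blanket = ln(0.187/0.0865)/(2πk) = 0.7710/(2π·0.0811) = 1.513 m·K/W
  R'_perlite = ln(0.209/0.187)/(2πk) = 0.1112/(2π·0.0489) = 0.3620 m·K/W
ΣR = 0.03028 + 6.901×10^-4 + 1.513 + 0.3620 = 1.906 m·K/W
Q' = ΔT/ΣR = (528 K − 293.3 K)/1.906 = 123.1 W/m
From the inner boundary to the ceramic fibre blanket/perlite interface, ΣR_partial = 1.544 m·K/W.
T_interface = T_in − Q'·ΣR_partial = 528 K − (123.1)(1.544) = 337.9 K

T = 337.9 K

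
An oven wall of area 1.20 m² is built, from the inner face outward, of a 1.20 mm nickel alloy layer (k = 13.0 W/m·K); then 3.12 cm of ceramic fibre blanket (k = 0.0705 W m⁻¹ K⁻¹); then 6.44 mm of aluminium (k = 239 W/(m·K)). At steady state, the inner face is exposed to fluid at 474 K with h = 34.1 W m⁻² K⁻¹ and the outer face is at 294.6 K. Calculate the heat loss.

Q = 456 W

Treat each layer as a resistance in series:
  R_conv,in = 1/(hA) = 1/(34.1·1.20) = 0.02444 K/W
  R_nickel alloy = L/(kA) = 0.00120/(13.0·1.20) = 7.692×10^-5 K/W
  R_ceramic fibre blanket = L/(kA) = 0.0312/(0.0705·1.20) = 0.3688 K/W
  R_aluminium = L/(kA) = 0.00644/(239·1.20) = 2.245×10^-5 K/W
ΣR = 0.02444 + 7.692×10^-5 + 0.3688 + 2.245×10^-5 = 0.3933 K/W
Q = ΔT/ΣR = (474 K − 294.6 K)/0.3933 = 456 W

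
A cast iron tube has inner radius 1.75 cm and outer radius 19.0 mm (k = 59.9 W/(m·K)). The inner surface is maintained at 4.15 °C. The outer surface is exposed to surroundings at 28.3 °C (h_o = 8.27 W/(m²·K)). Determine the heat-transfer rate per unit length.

Series thermal resistances, inner to outer:
  R'_cast iron = ln(0.0190/0.0175)/(2πk) = 0.08224/(2π·59.9) = 2.185×10^-4 m·K/W
  R'_conv,out = 1/(2πr h) = 1/(2π·0.0190·8.27) = 1.013 m·K/W
ΣR = 2.185×10^-4 + 1.013 = 1.013 m·K/W
Q' = ΔT/ΣR = (4.15 °C − 28.3 °C)/1.013 = -23.8 W/m
(Negative Q' ⇒ heat flows inward; heat gain = 23.8 W/m.)

Q' = 23.8 W/m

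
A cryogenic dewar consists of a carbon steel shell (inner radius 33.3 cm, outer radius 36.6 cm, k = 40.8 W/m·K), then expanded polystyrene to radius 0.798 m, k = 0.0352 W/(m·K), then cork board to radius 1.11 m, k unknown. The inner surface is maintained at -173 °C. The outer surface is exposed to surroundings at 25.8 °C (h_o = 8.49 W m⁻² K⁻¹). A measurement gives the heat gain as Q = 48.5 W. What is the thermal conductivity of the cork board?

k = 0.0375 W/m·K

ΣR = ΔT/Q = |-173 − 25.8|/48.5 = 4.099 K/W
Known resistances:
  R_carbon steel = (1/0.333 − 1/0.366)/(4πk) = 0.2708/(4π·40.8) = 5.281×10^-4 K/W
  R_expanded polystyrene = (1/0.366 − 1/0.798)/(4πk) = 1.479/(4π·0.0352) = 3.344 K/W
  R_conv,out = 1/(4πr²h) = 1/(4π·1.11²·8.49) = 0.007607 K/W
R_cork board = ΣR − ΣR_known = 4.099 − 3.352 = 0.7470 K/W
(1/r₁−1/r₂)/(4πk) = 0.7470 ⇒ k = 0.3522/(4π·0.7470) = 0.0375 W/m·K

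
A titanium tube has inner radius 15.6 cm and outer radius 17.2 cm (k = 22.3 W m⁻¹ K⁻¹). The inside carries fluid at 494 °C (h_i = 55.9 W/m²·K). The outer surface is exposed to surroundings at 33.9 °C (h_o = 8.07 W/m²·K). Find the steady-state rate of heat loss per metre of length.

Treat each layer as a resistance in series:
  R'_conv,in = 1/(2πr h) = 1/(2π·0.156·55.9) = 0.01825 m·K/W
  R'_titanium = ln(0.172/0.156)/(2πk) = 0.09764/(2π·22.3) = 6.968×10^-4 m·K/W
  R'_conv,out = 1/(2πr h) = 1/(2π·0.172·8.07) = 0.1147 m·K/W
ΣR = 0.01825 + 6.968×10^-4 + 0.1147 = 0.1336 m·K/W
Q' = ΔT/ΣR = (494 °C − 33.9 °C)/0.1336 = 3440 W/m

Q' = 3.44 kW/m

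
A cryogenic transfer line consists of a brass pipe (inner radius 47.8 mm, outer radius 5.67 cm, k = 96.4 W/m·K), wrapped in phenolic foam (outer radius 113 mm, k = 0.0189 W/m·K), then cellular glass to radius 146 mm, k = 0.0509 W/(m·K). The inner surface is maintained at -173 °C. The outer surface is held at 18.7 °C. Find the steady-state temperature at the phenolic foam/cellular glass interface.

T = -4.5 °C

Treat each layer as a resistance in series:
  R'_brass = ln(0.0567/0.0478)/(2πk) = 0.1707/(2π·96.4) = 2.819×10^-4 m·K/W
  R'_phenolic foam = ln(0.113/0.0567)/(2πk) = 0.6896/(2π·0.0189) = 5.807 m·K/W
  R'_cellular glass = ln(0.146/0.113)/(2πk) = 0.2562/(2π·0.0509) = 0.8011 m·K/W
ΣR = 2.819×10^-4 + 5.807 + 0.8011 = 6.608 m·K/W
Q' = ΔT/ΣR = (-173 °C − 18.7 °C)/6.608 = -29.01 W/m
From the inner boundary to the phenolic foam/cellular glass interface, ΣR_partial = 5.807 m·K/W.
T_interface = T_in − Q'·ΣR_partial = -173 °C − (-29.01)(5.807) = -4.5 °C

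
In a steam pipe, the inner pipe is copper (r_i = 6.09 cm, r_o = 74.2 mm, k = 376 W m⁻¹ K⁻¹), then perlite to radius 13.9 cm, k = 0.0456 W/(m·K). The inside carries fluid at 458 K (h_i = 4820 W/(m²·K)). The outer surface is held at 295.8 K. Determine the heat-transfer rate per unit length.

Q' = 74.0 W/m

Treat each layer as a resistance in series:
  R'_conv,in = 1/(2πr h) = 1/(2π·0.0609·4820) = 5.422×10^-4 m·K/W
  R'_copper = ln(0.0742/0.0609)/(2πk) = 0.1975/(2π·376) = 8.361×10^-5 m·K/W
  R'_perlite = ln(0.139/0.0742)/(2πk) = 0.6277/(2π·0.0456) = 2.191 m·K/W
ΣR = 5.422×10^-4 + 8.361×10^-5 + 2.191 = 2.192 m·K/W
Q' = ΔT/ΣR = (458 K − 295.8 K)/2.192 = 74.0 W/m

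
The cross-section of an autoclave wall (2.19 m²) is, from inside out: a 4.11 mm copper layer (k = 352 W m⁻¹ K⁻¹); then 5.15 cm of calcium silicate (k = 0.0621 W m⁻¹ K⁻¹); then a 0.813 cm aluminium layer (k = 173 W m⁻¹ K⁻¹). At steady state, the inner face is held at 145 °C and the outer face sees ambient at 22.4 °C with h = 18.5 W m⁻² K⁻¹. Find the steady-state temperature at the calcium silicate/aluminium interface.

T = 29.9 °C

Resistance network (inner→outer):
  R_copper = L/(kA) = 0.00411/(352·2.19) = 5.332×10^-6 K/W
  R_calcium silicate = L/(kA) = 0.0515/(0.0621·2.19) = 0.3787 K/W
  R_aluminium = L/(kA) = 0.00813/(173·2.19) = 2.146×10^-5 K/W
  R_conv,out = 1/(hA) = 1/(18.5·2.19) = 0.02468 K/W
ΣR = 5.332×10^-6 + 0.3787 + 2.146×10^-5 + 0.02468 = 0.4034 K/W
Q = ΔT/ΣR = (145 °C − 22.4 °C)/0.4034 = 303.9 W
From the inner boundary to the calcium silicate/aluminium interface, ΣR_partial = 0.3787 K/W.
T_interface = T_in − Q·ΣR_partial = 145 °C − (303.9)(0.3787) = 29.9 °C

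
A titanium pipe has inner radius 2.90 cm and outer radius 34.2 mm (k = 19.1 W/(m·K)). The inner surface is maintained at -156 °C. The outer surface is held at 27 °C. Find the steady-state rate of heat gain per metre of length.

Q' = 2πk·ΔT/ln(r₂/r₁) = 2π × 19.1 × 183 / ln(0.0342/0.0290) = 1.33×10^5 W/m

Q' = 1.33×10^5 W/m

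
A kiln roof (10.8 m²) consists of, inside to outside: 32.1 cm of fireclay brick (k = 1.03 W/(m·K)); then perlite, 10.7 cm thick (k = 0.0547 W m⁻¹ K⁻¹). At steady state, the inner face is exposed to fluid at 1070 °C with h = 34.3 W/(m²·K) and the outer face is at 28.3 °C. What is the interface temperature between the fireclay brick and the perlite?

Treat each layer as a resistance in series:
  R_conv,in = 1/(hA) = 1/(34.3·10.8) = 0.002699 K/W
  R_fireclay brick = L/(kA) = 0.321/(1.03·10.8) = 0.02886 K/W
  R_perlite = L/(kA) = 0.107/(0.0547·10.8) = 0.1811 K/W
ΣR = 0.002699 + 0.02886 + 0.1811 = 0.2127 K/W
Q = ΔT/ΣR = (1070 °C − 28.3 °C)/0.2127 = 4898 W
From the inner boundary to the fireclay brick/perlite interface, ΣR_partial = 0.03156 K/W.
T_interface = T_in − Q·ΣR_partial = 1070 °C − (4898)(0.03156) = 915 °C

T = 915 °C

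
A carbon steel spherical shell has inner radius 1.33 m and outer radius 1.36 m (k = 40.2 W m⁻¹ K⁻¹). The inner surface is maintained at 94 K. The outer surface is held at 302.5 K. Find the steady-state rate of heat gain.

Q = 6350 kW

Q = 4πk·ΔT/(1/r₁ − 1/r₂) = 4π × 40.2 × 208.5 / (1/1.33 − 1/1.36) = 6.35×10^6 W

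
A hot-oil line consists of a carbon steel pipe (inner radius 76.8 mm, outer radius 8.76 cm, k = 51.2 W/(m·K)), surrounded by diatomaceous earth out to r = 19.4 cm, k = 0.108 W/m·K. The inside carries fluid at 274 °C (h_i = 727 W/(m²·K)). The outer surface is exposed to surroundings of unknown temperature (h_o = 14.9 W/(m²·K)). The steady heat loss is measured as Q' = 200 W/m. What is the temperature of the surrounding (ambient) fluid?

Series resistances:
  R'_conv,in = 1/(2πr h) = 1/(2π·0.0768·727) = 0.002851 m·K/W
  R'_carbon steel = ln(0.0876/0.0768)/(2πk) = 0.1316/(2π·51.2) = 4.090×10^-4 m·K/W
  R'_diatomaceous earth = ln(0.194/0.0876)/(2πk) = 0.7951/(2π·0.108) = 1.172 m·K/W
  R'_conv,out = 1/(2πr h) = 1/(2π·0.194·14.9) = 0.05506 m·K/W
ΣR = 1.230 m·K/W
ΔT = Q'·ΣR = 200 × 1.230 = 246.0 K
Heat flows outward, so T_out = T_in − ΔT = 274 − 246.0 = 28.0 °C

T_out = 28.0 °C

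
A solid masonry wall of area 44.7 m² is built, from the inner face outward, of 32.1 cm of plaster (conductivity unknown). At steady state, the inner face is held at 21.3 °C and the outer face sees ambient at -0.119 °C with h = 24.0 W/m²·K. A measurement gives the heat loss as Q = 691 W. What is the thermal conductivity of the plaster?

ΣR = ΔT/Q = |21.3 − -0.119|/691 = 0.03100 K/W
Known resistances:
  R_conv,out = 1/(hA) = 1/(24.0·44.7) = 9.321×10^-4 K/W
R_plaster = ΣR − ΣR_known = 0.03100 − 9.321×10^-4 = 0.03007 K/W
L/(kA) = 0.03007 ⇒ k = 0.321/(0.03007·44.7) = 0.239 W/m·K

k = 0.239 W/m·K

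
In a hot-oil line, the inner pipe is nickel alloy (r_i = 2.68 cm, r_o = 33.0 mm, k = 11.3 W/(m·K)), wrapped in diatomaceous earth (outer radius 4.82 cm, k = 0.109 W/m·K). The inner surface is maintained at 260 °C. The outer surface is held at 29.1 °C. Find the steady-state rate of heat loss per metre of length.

Q' = 415 W/m

Treat each layer as a resistance in series:
  R'_nickel alloy = ln(0.0330/0.0268)/(2πk) = 0.2081/(2π·11.3) = 0.002931 m·K/W
  R'_diatomaceous earth = ln(0.0482/0.0330)/(2πk) = 0.3789/(2π·0.109) = 0.5532 m·K/W
ΣR = 0.002931 + 0.5532 = 0.5561 m·K/W
Q' = ΔT/ΣR = (260 °C − 29.1 °C)/0.5561 = 415 W/m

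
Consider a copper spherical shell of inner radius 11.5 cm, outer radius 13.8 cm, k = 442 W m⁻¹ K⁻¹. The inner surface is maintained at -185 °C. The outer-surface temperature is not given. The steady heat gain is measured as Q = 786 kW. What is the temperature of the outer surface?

Series resistances:
  R_copper = (1/0.115 − 1/0.138)/(4πk) = 1.449/(4π·442) = 2.609×10^-4 K/W
ΣR = 2.609×10^-4 K/W
ΔT = Q·ΣR = 7.86×10^5 × 2.609×10^-4 = 205.1 K
Heat flows inward, so T_out = T_in + ΔT = -185 + 205.1 = 20.1 °C

T_out = 20.1 °C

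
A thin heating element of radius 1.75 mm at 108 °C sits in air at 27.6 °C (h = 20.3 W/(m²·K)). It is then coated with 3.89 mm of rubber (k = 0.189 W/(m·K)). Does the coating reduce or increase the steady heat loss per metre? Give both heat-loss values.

increases: 17.9 → 33.8 W/m

Critical radius for a cylinder: r_cr = k/h = 0.00931 m = 0.931 cm.
Outer radius after coating: r₂ = 0.00175 + 0.00389 = 0.00564 m.
Since r₁ < r_cr and r₂ ≤ r_cr, the coating moves toward the maximum at r_cr — heat loss rises.
Bare: R = 1/(2πr₁h) = 4.480 m·K/W; Q = 80.4/4.480 = 17.9 W/m.
Coated: R = R_cond + R_conv = 2.376 m·K/W; Q = 80.4/2.376 = 33.8 W/m.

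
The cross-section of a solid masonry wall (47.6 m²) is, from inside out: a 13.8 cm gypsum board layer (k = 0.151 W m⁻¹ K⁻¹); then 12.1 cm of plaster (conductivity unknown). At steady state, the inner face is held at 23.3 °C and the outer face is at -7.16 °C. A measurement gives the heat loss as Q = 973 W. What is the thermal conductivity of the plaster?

k = 0.210 W/m·K

ΣR = ΔT/Q = |23.3 − -7.16|/973 = 0.03131 K/W
Known resistances:
  R_gypsum board = L/(kA) = 0.138/(0.151·47.6) = 0.01920 K/W
R_plaster = ΣR − ΣR_known = 0.03131 − 0.01920 = 0.01211 K/W
L/(kA) = 0.01211 ⇒ k = 0.121/(0.01211·47.6) = 0.210 W/m·K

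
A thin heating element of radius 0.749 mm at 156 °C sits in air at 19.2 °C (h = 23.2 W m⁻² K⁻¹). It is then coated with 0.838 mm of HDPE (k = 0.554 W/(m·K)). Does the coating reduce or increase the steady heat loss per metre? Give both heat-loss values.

increases: 14.9 → 30.1 W/m

Critical radius for a cylinder: r_cr = k/h = 0.0239 m = 2.39 cm.
Outer radius after coating: r₂ = 7.49×10^-4 + 8.38×10^-4 = 0.001587 m.
Since r₁ < r_cr and r₂ ≤ r_cr, the coating moves toward the maximum at r_cr — heat loss rises.
Bare: R = 1/(2πr₁h) = 9.159 m·K/W; Q = 136.8/9.159 = 14.9 W/m.
Coated: R = R_cond + R_conv = 4.538 m·K/W; Q = 136.8/4.538 = 30.1 W/m.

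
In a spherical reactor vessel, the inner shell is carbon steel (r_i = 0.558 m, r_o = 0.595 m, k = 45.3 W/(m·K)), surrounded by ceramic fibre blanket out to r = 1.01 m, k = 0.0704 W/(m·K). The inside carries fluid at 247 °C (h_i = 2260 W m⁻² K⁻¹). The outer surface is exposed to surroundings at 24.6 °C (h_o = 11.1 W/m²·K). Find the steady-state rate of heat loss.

Treat each layer as a resistance in series:
  R_conv,in = 1/(4πr²h) = 1/(4π·0.558²·2260) = 1.131×10^-4 K/W
  R_carbon steel = (1/0.558 − 1/0.595)/(4πk) = 0.1114/(4π·45.3) = 1.958×10^-4 K/W
  R_ceramic fibre blanket = (1/0.595 − 1/1.01)/(4πk) = 0.6906/(4π·0.0704) = 0.7806 K/W
  R_conv,out = 1/(4πr²h) = 1/(4π·1.01²·11.1) = 0.007028 K/W
ΣR = 1.131×10^-4 + 1.958×10^-4 + 0.7806 + 0.007028 = 0.7879 K/W
Q = ΔT/ΣR = (247 °C − 24.6 °C)/0.7879 = 282 W

Q = 282 W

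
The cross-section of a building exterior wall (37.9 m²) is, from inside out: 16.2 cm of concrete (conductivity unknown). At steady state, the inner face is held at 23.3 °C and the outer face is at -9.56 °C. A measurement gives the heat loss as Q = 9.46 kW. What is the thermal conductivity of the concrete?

ΣR = ΔT/Q = |23.3 − -9.56|/9460 = 0.003474 K/W
L/(kA) = 0.003474 ⇒ k = 0.162/(0.003474·37.9) = 1.23 W/m·K

k = 1.23 W/m·K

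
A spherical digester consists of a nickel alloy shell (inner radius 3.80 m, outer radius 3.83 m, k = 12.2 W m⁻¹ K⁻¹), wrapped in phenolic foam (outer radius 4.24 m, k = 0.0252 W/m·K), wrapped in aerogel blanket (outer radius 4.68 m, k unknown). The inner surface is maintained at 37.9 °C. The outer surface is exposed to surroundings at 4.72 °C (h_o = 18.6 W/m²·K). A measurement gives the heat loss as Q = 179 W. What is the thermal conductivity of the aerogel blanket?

ΣR = ΔT/Q = |37.9 − 4.72|/179 = 0.1854 K/W
Known resistances:
  R_nickel alloy = (1/3.80 − 1/3.83)/(4πk) = 0.002061/(4π·12.2) = 1.345×10^-5 K/W
  R_phenolic foam = (1/3.83 − 1/4.24)/(4πk) = 0.02525/(4π·0.0252) = 0.07973 K/W
  R_conv,out = 1/(4πr²h) = 1/(4π·4.68²·18.6) = 1.953×10^-4 K/W
R_aerogel blanket = ΣR − ΣR_known = 0.1854 − 0.07994 = 0.1055 K/W
(1/r₁−1/r₂)/(4πk) = 0.1055 ⇒ k = 0.02217/(4π·0.1055) = 0.0167 W/m·K

k = 0.0167 W/m·K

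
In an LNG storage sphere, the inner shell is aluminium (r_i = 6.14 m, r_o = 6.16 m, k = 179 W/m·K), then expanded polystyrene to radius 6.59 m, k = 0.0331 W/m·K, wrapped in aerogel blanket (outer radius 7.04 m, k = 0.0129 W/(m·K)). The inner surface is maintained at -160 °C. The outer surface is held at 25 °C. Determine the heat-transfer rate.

Series thermal resistances, inner to outer:
  R_aluminium = (1/6.14 − 1/6.16)/(4πk) = 5.288×10^-4/(4π·179) = 2.351×10^-7 K/W
  R_expanded polystyrene = (1/6.16 − 1/6.59)/(4πk) = 0.01059/(4π·0.0331) = 0.02547 K/W
  R_aerogel blanket = (1/6.59 − 1/7.04)/(4πk) = 0.009700/(4π·0.0129) = 0.05983 K/W
ΣR = 2.351×10^-7 + 0.02547 + 0.05983 = 0.08530 K/W
Q = ΔT/ΣR = (-160 °C − 25 °C)/0.08530 = -2170 W
(Negative Q ⇒ heat flows inward; heat gain = 2170 W.)

Q = 2.17 kW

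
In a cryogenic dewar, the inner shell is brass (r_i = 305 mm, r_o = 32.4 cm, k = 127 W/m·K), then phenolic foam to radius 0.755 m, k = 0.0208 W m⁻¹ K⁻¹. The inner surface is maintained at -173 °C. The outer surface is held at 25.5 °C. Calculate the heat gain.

Q = 29.4 W

Treat each layer as a resistance in series:
  R_brass = (1/0.305 − 1/0.324)/(4πk) = 0.1923/(4π·127) = 1.205×10^-4 K/W
  R_phenolic foam = (1/0.324 − 1/0.755)/(4πk) = 1.762/(4π·0.0208) = 6.741 K/W
ΣR = 1.205×10^-4 + 6.741 = 6.741 K/W
Q = ΔT/ΣR = (-173 °C − 25.5 °C)/6.741 = -29.4 W
(Negative Q ⇒ heat flows inward; heat gain = 29.4 W.)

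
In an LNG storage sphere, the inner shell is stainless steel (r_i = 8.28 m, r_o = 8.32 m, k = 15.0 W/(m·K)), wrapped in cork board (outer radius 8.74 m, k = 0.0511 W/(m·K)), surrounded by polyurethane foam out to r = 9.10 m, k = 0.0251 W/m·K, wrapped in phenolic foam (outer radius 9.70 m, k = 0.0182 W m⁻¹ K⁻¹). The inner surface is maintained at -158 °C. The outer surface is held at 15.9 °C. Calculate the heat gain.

Q = 3280 W

Series thermal resistances, inner to outer:
  R_stainless steel = (1/8.28 − 1/8.32)/(4πk) = 5.806×10^-4/(4π·15.0) = 3.080×10^-6 K/W
  R_cork board = (1/8.32 − 1/8.74)/(4πk) = 0.005776/(4π·0.0511) = 0.008995 K/W
  R_polyurethane foam = (1/8.74 − 1/9.10)/(4πk) = 0.004526/(4π·0.0251) = 0.01435 K/W
  R_phenolic foam = (1/9.10 − 1/9.70)/(4πk) = 0.006797/(4π·0.0182) = 0.02972 K/W
ΣR = 3.080×10^-6 + 0.008995 + 0.01435 + 0.02972 = 0.05307 K/W
Q = ΔT/ΣR = (-158 °C − 15.9 °C)/0.05307 = -3280 W
(Negative Q ⇒ heat flows inward; heat gain = 3280 W.)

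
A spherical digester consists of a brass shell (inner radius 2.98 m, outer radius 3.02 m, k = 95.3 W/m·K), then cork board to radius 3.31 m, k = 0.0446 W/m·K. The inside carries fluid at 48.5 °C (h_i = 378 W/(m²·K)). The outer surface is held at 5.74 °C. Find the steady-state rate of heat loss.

Treat each layer as a resistance in series:
  R_conv,in = 1/(4πr²h) = 1/(4π·2.98²·378) = 2.371×10^-5 K/W
  R_brass = (1/2.98 − 1/3.02)/(4πk) = 0.004445/(4π·95.3) = 3.711×10^-6 K/W
  R_cork board = (1/3.02 − 1/3.31)/(4πk) = 0.02901/(4π·0.0446) = 0.05176 K/W
ΣR = 2.371×10^-5 + 3.711×10^-6 + 0.05176 = 0.05179 K/W
Q = ΔT/ΣR = (48.5 °C − 5.74 °C)/0.05179 = 826 W

Q = 826 W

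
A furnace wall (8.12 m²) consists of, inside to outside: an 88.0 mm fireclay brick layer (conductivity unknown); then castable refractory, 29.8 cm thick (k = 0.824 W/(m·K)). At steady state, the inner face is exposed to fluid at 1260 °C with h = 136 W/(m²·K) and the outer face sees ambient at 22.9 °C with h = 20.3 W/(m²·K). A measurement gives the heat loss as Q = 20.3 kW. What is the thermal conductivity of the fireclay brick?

k = 1.15 W/m·K

ΣR = ΔT/Q = |1260 − 22.9|/20300 = 0.06094 K/W
Known resistances:
  R_conv,in = 1/(hA) = 1/(136·8.12) = 9.055×10^-4 K/W
  R_castable refractory = L/(kA) = 0.298/(0.824·8.12) = 0.04454 K/W
  R_conv,out = 1/(hA) = 1/(20.3·8.12) = 0.006067 K/W
R_fireclay brick = ΣR − ΣR_known = 0.06094 − 0.05151 = 0.009430 K/W
L/(kA) = 0.009430 ⇒ k = 0.0880/(0.009430·8.12) = 1.15 W/m·K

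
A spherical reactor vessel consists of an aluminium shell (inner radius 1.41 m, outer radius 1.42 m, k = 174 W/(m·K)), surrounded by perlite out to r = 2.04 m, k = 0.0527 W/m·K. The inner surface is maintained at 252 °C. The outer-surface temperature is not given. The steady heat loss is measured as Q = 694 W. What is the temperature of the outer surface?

T_out = 27.7 °C

Series resistances:
  R_aluminium = (1/1.41 − 1/1.42)/(4πk) = 0.004995/(4π·174) = 2.284×10^-6 K/W
  R_perlite = (1/1.42 − 1/2.04)/(4πk) = 0.2140/(4π·0.0527) = 0.3232 K/W
ΣR = 0.3232 K/W
ΔT = Q·ΣR = 694 × 0.3232 = 224.3 K
Heat flows outward, so T_out = T_in − ΔT = 252 − 224.3 = 27.7 °C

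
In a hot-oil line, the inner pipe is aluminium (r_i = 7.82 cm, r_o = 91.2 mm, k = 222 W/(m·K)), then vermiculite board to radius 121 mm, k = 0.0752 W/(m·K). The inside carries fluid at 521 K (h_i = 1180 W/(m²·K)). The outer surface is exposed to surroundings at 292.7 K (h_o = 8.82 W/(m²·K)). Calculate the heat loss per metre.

Series thermal resistances, inner to outer:
  R'_conv,in = 1/(2πr h) = 1/(2π·0.0782·1180) = 0.001725 m·K/W
  R'_aluminium = ln(0.0912/0.0782)/(2πk) = 0.1538/(2π·222) = 1.103×10^-4 m·K/W
  R'_vermiculite board = ln(0.121/0.0912)/(2πk) = 0.2827/(2π·0.0752) = 0.5984 m·K/W
  R'_conv,out = 1/(2πr h) = 1/(2π·0.121·8.82) = 0.1491 m·K/W
ΣR = 0.001725 + 1.103×10^-4 + 0.5984 + 0.1491 = 0.7493 m·K/W
Q' = ΔT/ΣR = (521 K − 292.7 K)/0.7493 = 305 W/m

Q' = 305 W/m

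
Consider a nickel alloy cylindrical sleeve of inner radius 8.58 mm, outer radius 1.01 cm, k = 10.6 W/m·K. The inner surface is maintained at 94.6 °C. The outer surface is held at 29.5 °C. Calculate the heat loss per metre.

Q' = 2πk·ΔT/ln(r₂/r₁) = 2π × 10.6 × 65.1 / ln(0.0101/0.00858) = 26600 W/m

Q' = 26600 W/m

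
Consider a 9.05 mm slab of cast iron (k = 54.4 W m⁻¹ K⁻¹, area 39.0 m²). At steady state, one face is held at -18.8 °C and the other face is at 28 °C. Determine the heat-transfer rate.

Q = 11000 kW

Q = kA·ΔT/L = 54.4 × 39.0 × |-18.8 °C − 28 °C| / 0.00905 = 1.10×10^7 W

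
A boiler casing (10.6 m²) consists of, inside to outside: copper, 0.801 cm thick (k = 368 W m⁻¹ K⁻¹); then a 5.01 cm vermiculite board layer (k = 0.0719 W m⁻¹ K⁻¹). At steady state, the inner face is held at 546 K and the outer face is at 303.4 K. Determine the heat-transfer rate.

Treat each layer as a resistance in series:
  R_copper = L/(kA) = 0.00801/(368·10.6) = 2.053×10^-6 K/W
  R_vermiculite board = L/(kA) = 0.0501/(0.0719·10.6) = 0.06574 K/W
ΣR = 2.053×10^-6 + 0.06574 = 0.06574 K/W
Q = ΔT/ΣR = (546 K − 303.4 K)/0.06574 = 3690 W

Q = 3.69 kW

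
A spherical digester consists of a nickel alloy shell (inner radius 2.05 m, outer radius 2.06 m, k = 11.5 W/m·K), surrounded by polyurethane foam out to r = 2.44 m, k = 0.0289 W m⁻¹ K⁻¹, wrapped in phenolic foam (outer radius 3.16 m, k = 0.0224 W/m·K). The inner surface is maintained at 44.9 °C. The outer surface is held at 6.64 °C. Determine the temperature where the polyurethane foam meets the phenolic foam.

T = 30.1 °C

Series thermal resistances, inner to outer:
  R_nickel alloy = (1/2.05 − 1/2.06)/(4πk) = 0.002368/(4π·11.5) = 1.639×10^-5 K/W
  R_polyurethane foam = (1/2.06 − 1/2.44)/(4πk) = 0.07560/(4π·0.0289) = 0.2082 K/W
  R_phenolic foam = (1/2.44 − 1/3.16)/(4πk) = 0.09338/(4π·0.0224) = 0.3317 K/W
ΣR = 1.639×10^-5 + 0.2082 + 0.3317 = 0.5399 K/W
Q = ΔT/ΣR = (44.9 °C − 6.64 °C)/0.5399 = 70.86 W
From the inner boundary to the polyurethane foam/phenolic foam interface, ΣR_partial = 0.2082 K/W.
T_interface = T_in − Q·ΣR_partial = 44.9 °C − (70.86)(0.2082) = 30.1 °C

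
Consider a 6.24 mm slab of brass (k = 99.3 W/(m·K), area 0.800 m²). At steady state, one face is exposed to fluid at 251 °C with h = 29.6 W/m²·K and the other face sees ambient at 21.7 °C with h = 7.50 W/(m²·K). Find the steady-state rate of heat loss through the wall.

Q = 1100 W

Series thermal resistances, inner to outer:
  R_conv,in = 1/(hA) = 1/(29.6·0.800) = 0.04223 K/W
  R_brass = L/(kA) = 0.00624/(99.3·0.800) = 7.855×10^-5 K/W
  R_conv,out = 1/(hA) = 1/(7.50·0.800) = 0.1667 K/W
ΣR = 0.04223 + 7.855×10^-5 + 0.1667 = 0.2090 K/W
Q = ΔT/ΣR = (251 °C − 21.7 °C)/0.2090 = 1100 W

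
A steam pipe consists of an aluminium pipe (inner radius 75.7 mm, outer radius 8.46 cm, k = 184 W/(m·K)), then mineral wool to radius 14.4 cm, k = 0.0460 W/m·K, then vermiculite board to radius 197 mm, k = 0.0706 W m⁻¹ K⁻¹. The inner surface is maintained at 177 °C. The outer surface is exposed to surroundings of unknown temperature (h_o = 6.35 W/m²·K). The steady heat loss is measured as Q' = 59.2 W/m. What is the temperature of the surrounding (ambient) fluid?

T_out = 18.7 °C

Series resistances:
  R'_aluminium = ln(0.0846/0.0757)/(2πk) = 0.1112/(2π·184) = 9.615×10^-5 m·K/W
  R'_mineral wool = ln(0.144/0.0846)/(2πk) = 0.5319/(2π·0.0460) = 1.840 m·K/W
  R'_vermiculite board = ln(0.197/0.144)/(2πk) = 0.3134/(2π·0.0706) = 0.7065 m·K/W
  R'_conv,out = 1/(2πr h) = 1/(2π·0.197·6.35) = 0.1272 m·K/W
ΣR = 2.674 m·K/W
ΔT = Q'·ΣR = 59.2 × 2.674 = 158.3 K
Heat flows outward, so T_out = T_in − ΔT = 177 − 158.3 = 18.7 °C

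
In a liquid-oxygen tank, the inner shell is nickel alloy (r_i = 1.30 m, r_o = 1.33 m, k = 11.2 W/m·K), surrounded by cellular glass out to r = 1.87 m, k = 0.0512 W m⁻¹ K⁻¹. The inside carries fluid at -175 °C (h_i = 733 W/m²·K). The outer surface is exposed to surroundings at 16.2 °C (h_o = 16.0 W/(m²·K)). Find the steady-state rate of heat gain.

Series thermal resistances, inner to outer:
  R_conv,in = 1/(4πr²h) = 1/(4π·1.30²·733) = 6.424×10^-5 K/W
  R_nickel alloy = (1/1.30 − 1/1.33)/(4πk) = 0.01735/(4π·11.2) = 1.233×10^-4 K/W
  R_cellular glass = (1/1.33 − 1/1.87)/(4πk) = 0.2171/(4π·0.0512) = 0.3375 K/W
  R_conv,out = 1/(4πr²h) = 1/(4π·1.87²·16.0) = 0.001422 K/W
ΣR = 6.424×10^-5 + 1.233×10^-4 + 0.3375 + 0.001422 = 0.3391 K/W
Q = ΔT/ΣR = (-175 °C − 16.2 °C)/0.3391 = -564 W
(Negative Q ⇒ heat flows inward; heat gain = 564 W.)

Q = 564 W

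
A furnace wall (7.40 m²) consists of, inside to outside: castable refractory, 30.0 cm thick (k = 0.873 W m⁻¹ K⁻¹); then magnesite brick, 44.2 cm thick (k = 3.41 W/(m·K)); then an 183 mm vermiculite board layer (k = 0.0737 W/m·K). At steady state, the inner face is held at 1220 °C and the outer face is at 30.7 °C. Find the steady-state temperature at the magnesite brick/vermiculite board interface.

Series thermal resistances, inner to outer:
  R_castable refractory = L/(kA) = 0.300/(0.873·7.40) = 0.04644 K/W
  R_magnesite brick = L/(kA) = 0.442/(3.41·7.40) = 0.01752 K/W
  R_vermiculite board = L/(kA) = 0.183/(0.0737·7.40) = 0.3355 K/W
ΣR = 0.04644 + 0.01752 + 0.3355 = 0.3995 K/W
Q = ΔT/ΣR = (1220 °C − 30.7 °C)/0.3995 = 2977 W
From the inner boundary to the magnesite brick/vermiculite board interface, ΣR_partial = 0.06396 K/W.
T_interface = T_in − Q·ΣR_partial = 1220 °C − (2977)(0.06396) = 1030 °C

T = 1030 °C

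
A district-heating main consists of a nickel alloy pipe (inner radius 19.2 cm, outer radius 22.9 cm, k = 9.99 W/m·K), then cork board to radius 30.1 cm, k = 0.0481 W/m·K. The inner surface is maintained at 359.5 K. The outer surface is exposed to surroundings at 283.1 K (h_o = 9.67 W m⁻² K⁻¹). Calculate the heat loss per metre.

Treat each layer as a resistance in series:
  R'_nickel alloy = ln(0.229/0.192)/(2πk) = 0.1762/(2π·9.99) = 0.002808 m·K/W
  R'_cork board = ln(0.301/0.229)/(2πk) = 0.2734/(2π·0.0481) = 0.9046 m·K/W
  R'_conv,out = 1/(2πr h) = 1/(2π·0.301·9.67) = 0.05468 m·K/W
ΣR = 0.002808 + 0.9046 + 0.05468 = 0.9621 m·K/W
Q' = ΔT/ΣR = (359.5 K − 283.1 K)/0.9621 = 79.4 W/m

Q' = 79.4 W/m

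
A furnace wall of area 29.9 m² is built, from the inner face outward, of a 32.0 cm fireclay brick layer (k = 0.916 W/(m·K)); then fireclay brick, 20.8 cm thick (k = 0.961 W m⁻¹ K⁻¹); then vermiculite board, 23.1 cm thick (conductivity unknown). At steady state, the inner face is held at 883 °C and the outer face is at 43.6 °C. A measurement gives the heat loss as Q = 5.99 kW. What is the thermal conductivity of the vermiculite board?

k = 0.0637 W/m·K

ΣR = ΔT/Q = |883 − 43.6|/5990 = 0.1401 K/W
Known resistances:
  R_fireclay brick = L/(kA) = 0.320/(0.916·29.9) = 0.01168 K/W
  R_fireclay brick = L/(kA) = 0.208/(0.961·29.9) = 0.007239 K/W
R_vermiculite board = ΣR − ΣR_known = 0.1401 − 0.01892 = 0.1212 K/W
L/(kA) = 0.1212 ⇒ k = 0.231/(0.1212·29.9) = 0.0637 W/m·K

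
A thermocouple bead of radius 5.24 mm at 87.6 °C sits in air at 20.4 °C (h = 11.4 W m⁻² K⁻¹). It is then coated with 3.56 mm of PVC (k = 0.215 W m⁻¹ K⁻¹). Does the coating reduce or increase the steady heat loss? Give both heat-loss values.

Critical radius for a sphere: r_cr = 2k/h = 0.0377 m = 3.77 cm.
Outer radius after coating: r₂ = 0.00524 + 0.00356 = 0.00880 m.
Since r₁ < r_cr and r₂ ≤ r_cr, the coating moves toward the maximum at r_cr — heat loss rises.
Bare: R = 1/(4πr₁²h) = 254.2 K/W; Q = 67.2/254.2 = 0.264 W.
Coated: R = R_cond + R_conv = 118.7 K/W; Q = 67.2/118.7 = 0.566 W.

increases: 0.264 → 0.566 W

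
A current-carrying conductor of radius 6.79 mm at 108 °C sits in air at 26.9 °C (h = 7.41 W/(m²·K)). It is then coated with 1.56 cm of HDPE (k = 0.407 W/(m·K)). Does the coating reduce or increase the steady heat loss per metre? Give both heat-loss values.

Critical radius for a cylinder: r_cr = k/h = 0.0549 m = 5.49 cm.
Outer radius after coating: r₂ = 0.00679 + 0.0156 = 0.02239 m.
Since r₁ < r_cr and r₂ ≤ r_cr, the coating moves toward the maximum at r_cr — heat loss rises.
Bare: R = 1/(2πr₁h) = 3.163 m·K/W; Q = 81.1/3.163 = 25.6 W/m.
Coated: R = R_cond + R_conv = 1.426 m·K/W; Q = 81.1/1.426 = 56.9 W/m.

increases: 25.6 → 56.9 W/m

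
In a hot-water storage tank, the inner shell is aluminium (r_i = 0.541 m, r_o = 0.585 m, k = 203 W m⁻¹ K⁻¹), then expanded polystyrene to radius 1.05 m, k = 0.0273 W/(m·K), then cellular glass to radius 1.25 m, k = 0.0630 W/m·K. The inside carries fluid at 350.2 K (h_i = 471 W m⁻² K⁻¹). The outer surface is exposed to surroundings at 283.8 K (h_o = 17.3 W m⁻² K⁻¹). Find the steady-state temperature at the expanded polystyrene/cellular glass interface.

Treat each layer as a resistance in series:
  R_conv,in = 1/(4πr²h) = 1/(4π·0.541²·471) = 5.773×10^-4 K/W
  R_aluminium = (1/0.541 − 1/0.585)/(4πk) = 0.1390/(4π·203) = 5.450×10^-5 K/W
  R_expanded polystyrene = (1/0.585 − 1/1.05)/(4πk) = 0.7570/(4π·0.0273) = 2.207 K/W
  R_cellular glass = (1/1.05 − 1/1.25)/(4πk) = 0.1524/(4π·0.0630) = 0.1925 K/W
  R_conv,out = 1/(4πr²h) = 1/(4π·1.25²·17.3) = 0.002944 K/W
ΣR = 5.773×10^-4 + 5.450×10^-5 + 2.207 + 0.1925 + 0.002944 = 2.403 K/W
Q = ΔT/ΣR = (350.2 K − 283.8 K)/2.403 = 27.63 W
From the inner boundary to the expanded polystyrene/cellular glass interface, ΣR_partial = 2.208 K/W.
T_interface = T_in − Q·ΣR_partial = 350.2 K − (27.63)(2.208) = 289.2 K

T = 289.2 K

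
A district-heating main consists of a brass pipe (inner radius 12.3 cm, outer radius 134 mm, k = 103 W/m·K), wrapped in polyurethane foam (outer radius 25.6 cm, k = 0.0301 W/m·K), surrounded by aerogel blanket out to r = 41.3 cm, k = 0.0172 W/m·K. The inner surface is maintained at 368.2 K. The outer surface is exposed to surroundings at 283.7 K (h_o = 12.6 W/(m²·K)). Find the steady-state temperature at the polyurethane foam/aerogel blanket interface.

Resistance network (inner→outer):
  R'_brass = ln(0.134/0.123)/(2πk) = 0.08566/(2π·103) = 1.324×10^-4 m·K/W
  R'_polyurethane foam = ln(0.256/0.134)/(2πk) = 0.6473/(2π·0.0301) = 3.423 m·K/W
  R'_aerogel blanket = ln(0.413/0.256)/(2πk) = 0.4783/(2π·0.0172) = 4.426 m·K/W
  R'_conv,out = 1/(2πr h) = 1/(2π·0.413·12.6) = 0.03058 m·K/W
ΣR = 1.324×10^-4 + 3.423 + 4.426 + 0.03058 = 7.880 m·K/W
Q' = ΔT/ΣR = (368.2 K − 283.7 K)/7.880 = 10.72 W/m
From the inner boundary to the polyurethane foam/aerogel blanket interface, ΣR_partial = 3.423 m·K/W.
T_interface = T_in − Q'·ΣR_partial = 368.2 K − (10.72)(3.423) = 331.5 K

T = 331.5 K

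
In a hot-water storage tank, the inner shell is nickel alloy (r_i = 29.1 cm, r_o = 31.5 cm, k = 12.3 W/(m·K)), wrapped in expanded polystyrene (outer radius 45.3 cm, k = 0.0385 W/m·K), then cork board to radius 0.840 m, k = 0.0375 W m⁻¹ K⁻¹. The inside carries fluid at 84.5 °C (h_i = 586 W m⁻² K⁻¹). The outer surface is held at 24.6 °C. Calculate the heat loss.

Series thermal resistances, inner to outer:
  R_conv,in = 1/(4πr²h) = 1/(4π·0.291²·586) = 0.001604 K/W
  R_nickel alloy = (1/0.291 − 1/0.315)/(4πk) = 0.2618/(4π·12.3) = 0.001694 K/W
  R_expanded polystyrene = (1/0.315 − 1/0.453)/(4πk) = 0.9671/(4π·0.0385) = 1.999 K/W
  R_cork board = (1/0.453 − 1/0.840)/(4πk) = 1.017/(4π·0.0375) = 2.158 K/W
ΣR = 0.001604 + 0.001694 + 1.999 + 2.158 = 4.160 K/W
Q = ΔT/ΣR = (84.5 °C − 24.6 °C)/4.160 = 14.4 W

Q = 14.4 W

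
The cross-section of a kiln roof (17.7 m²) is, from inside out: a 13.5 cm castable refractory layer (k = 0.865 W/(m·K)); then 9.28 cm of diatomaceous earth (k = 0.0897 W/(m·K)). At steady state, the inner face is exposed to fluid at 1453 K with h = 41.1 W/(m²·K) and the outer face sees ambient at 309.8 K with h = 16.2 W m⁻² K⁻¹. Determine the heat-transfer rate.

Q = 15.8 kW

Treat each layer as a resistance in series:
  R_conv,in = 1/(hA) = 1/(41.1·17.7) = 0.001375 K/W
  R_castable refractory = L/(kA) = 0.135/(0.865·17.7) = 0.008817 K/W
  R_diatomaceous earth = L/(kA) = 0.0928/(0.0897·17.7) = 0.05845 K/W
  R_conv,out = 1/(hA) = 1/(16.2·17.7) = 0.003487 K/W
ΣR = 0.001375 + 0.008817 + 0.05845 + 0.003487 = 0.07213 K/W
Q = ΔT/ΣR = (1453 K − 309.8 K)/0.07213 = 15800 W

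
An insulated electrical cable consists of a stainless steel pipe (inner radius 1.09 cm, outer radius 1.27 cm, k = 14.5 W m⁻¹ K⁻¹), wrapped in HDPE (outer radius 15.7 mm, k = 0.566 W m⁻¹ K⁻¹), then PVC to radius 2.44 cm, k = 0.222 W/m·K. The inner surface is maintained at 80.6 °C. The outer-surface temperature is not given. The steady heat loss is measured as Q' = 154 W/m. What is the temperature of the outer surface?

T_out = 22.5 °C

Sum the resistances:
  R'_stainless steel = ln(0.0127/0.0109)/(2πk) = 0.1528/(2π·14.5) = 0.001678 m·K/W
  R'_HDPE = ln(0.0157/0.0127)/(2πk) = 0.2121/(2π·0.566) = 0.05963 m·K/W
  R'_PVC = ln(0.0244/0.0157)/(2πk) = 0.4409/(2π·0.222) = 0.3161 m·K/W
ΣR = 0.3774 m·K/W
ΔT = Q'·ΣR = 154 × 0.3774 = 58.12 K
Heat flows outward, so T_out = T_in − ΔT = 80.6 − 58.12 = 22.5 °C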